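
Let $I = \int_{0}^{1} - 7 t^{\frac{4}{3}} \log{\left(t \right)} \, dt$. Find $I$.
$\frac{9}{7}$

Consider the simpler parametrised integral
$$J(a) = \int_{0}^{1} - 7 t^{a} \, dt = - \frac{7}{a + 1}.$$

Differentiating under the integral sign brings down a factor of $\ln t$:
$$\frac{dJ}{da} = \int_{0}^{1} - 7 t^{a} \log{\left(t \right)} \, dt = \frac{7}{\left(a + 1\right)^{2}}.$$

The integral on the left is $I$, so $I = \frac{7}{\left(a + 1\right)^{2}}$.

Setting $a = \frac{4}{3}$:
$$I = \frac{9}{7}.$$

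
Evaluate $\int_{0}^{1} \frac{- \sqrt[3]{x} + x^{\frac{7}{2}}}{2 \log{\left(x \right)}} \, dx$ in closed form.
$\log{\left(\frac{3 \sqrt{6}}{4} \right)}$

Replace the exponent $\frac{1}{3}$ by a parameter $a$: let $I(a) = \int_{0}^{1} \frac{x^{\frac{7}{2}} - x^{a}}{2 \log{\left(x \right)}} \, dx$.

Since $\dfrac{\partial}{\partial a}\,x^{a} = x^{a} \ln x$, the $\ln x$ in the denominator cancels and
$$\frac{dI}{da} = \int_{0}^{1} - \frac{1}{2} x^{a} \, dx = - \frac{1}{2} \left[\frac{x^{a+1}}{a+1}\right]_0^1 = - \frac{1}{2 a + 2}.$$

Integrating with respect to $a$ gives $I(a) = - \frac{\log{\left(a + 1 \right)}}{2} - \frac{\log{\left(2 \right)}}{2} + \log{\left(3 \right)} + C$.

At $a = \frac{7}{2}$ the integrand is identically $0$, so $I(\frac{7}{2}) = 0$. The closed form gives $0$, hence $C = 0$.

Setting $a = \frac{1}{3}$:
$$I = \log{\left(\frac{3 \sqrt{6}}{4} \right)}.$$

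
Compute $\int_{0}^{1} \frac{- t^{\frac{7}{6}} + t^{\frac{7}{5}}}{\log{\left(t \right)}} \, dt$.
$- \log{\left(65 \right)} + \log{\left(72 \right)}$

Replace the exponent $\frac{7}{6}$ by a parameter $a$: let $I(a) = \int_{0}^{1} \frac{t^{\frac{7}{5}} - t^{a}}{\log{\left(t \right)}} \, dt$.

Since $\dfrac{\partial}{\partial a}\,t^{a} = t^{a} \ln t$, the $\ln t$ in the denominator cancels and
$$\frac{dI}{da} = \int_{0}^{1} -1 t^{a} \, dt = -1 \left[\frac{t^{a+1}}{a+1}\right]_0^1 = - \frac{1}{a + 1}.$$

Integrating with respect to $a$ gives $I(a) = - \log{\left(\frac{5 a}{12} + \frac{5}{12} \right)} + C$.

At $a = \frac{7}{5}$ the integrand is identically $0$, so $I(\frac{7}{5}) = 0$. The closed form gives $0$, hence $C = 0$.

Setting $a = \frac{7}{6}$:
$$I = - \log{\left(65 \right)} + \log{\left(72 \right)}.$$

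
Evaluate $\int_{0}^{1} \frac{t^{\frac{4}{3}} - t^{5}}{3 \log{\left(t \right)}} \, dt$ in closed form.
$\log{\left(\frac{\sqrt[3]{84}}{6} \right)}$

Consider the one-parameter family: let $I(a) = \int_{0}^{1} \frac{t^{\frac{4}{3}} - t^{a}}{3 \log{\left(t \right)}} \, dt$.

Since $\dfrac{\partial}{\partial a}\,t^{a} = t^{a} \ln t$, the $\ln t$ in the denominator cancels and
$$\frac{dI}{da} = \int_{0}^{1} - \frac{1}{3} t^{a} \, dt = - \frac{1}{3} \left[\frac{t^{a+1}}{a+1}\right]_0^1 = - \frac{1}{3 a + 3}.$$

Integrating with respect to $a$ gives $I(a) = - \frac{\log{\left(a + 1 \right)}}{3} - \frac{\log{\left(3 \right)}}{3} + \frac{\log{\left(7 \right)}}{3} + C$.

At $a = \frac{4}{3}$ the integrand is identically $0$, so $I(\frac{4}{3}) = 0$. The closed form gives $0$, hence $C = 0$.

Setting $a = 5$:
$$I = \log{\left(\frac{\sqrt[3]{84}}{6} \right)}.$$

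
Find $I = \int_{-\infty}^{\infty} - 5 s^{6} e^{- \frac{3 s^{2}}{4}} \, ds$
$- \frac{400 \sqrt{3} \sqrt{\pi}}{27}$

Consider the simpler parametrised integral
$$J(a) = \int_{-\infty}^{\infty} - 5 e^{- a s^{2}} \, ds = - \frac{5 \sqrt{\pi}}{\sqrt{a}}.$$

Differentiating under the integral sign brings down a factor of $(-s^2)$:
$$\frac{dJ}{da} = \int_{-\infty}^{\infty} 5 s^{2} e^{- a s^{2}} \, ds = \frac{5 \sqrt{\pi}}{2 a^{\frac{3}{2}}}.$$

Repeating $3$ times in total — each differentiation brings down another $(-s^2)$ — gives
$$\frac{d^{3}J}{da^{3}} = \int_{-\infty}^{\infty} 5 s^{6} e^{- a s^{2}} \, ds = \frac{75 \sqrt{\pi}}{8 a^{\frac{7}{2}}},$$
and the integrand here is $(-1)^{3}$ times the target integrand, so $I = (-1)^{3}\,\frac{d^{3}J}{da^{3}} = - \frac{75 \sqrt{\pi}}{8 a^{\frac{7}{2}}}$.

Setting $a = \frac{3}{4}$:
$$I = - \frac{400 \sqrt{3} \sqrt{\pi}}{27}.$$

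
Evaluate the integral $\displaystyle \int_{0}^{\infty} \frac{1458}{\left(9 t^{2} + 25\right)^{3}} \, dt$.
$\frac{729 \pi}{25000}$

Recall the elementary integral
$$J(a) = \int_{0}^{\infty} \frac{2}{a^{2} + t^{2}} \, dt = \frac{\pi}{a}.$$

Differentiating under the integral sign with respect to $a$,
$$\frac{dJ}{da} = \int_{0}^{\infty} - \frac{4 a}{\left(a^{2} + t^{2}\right)^{2}} \, dt = - \frac{\pi}{a^{2}},$$
so $\int_{0}^{\infty} \frac{2}{\left(a^{2} + t^{2}\right)^{2}} \, dt = \frac{\pi}{2 a^{3}}$.

Repeating — each differentiation of $1/(t^2+a^2)^j$ produces $-2ja/(t^2+a^2)^{j+1}$ — and dividing through by $-2ja$ at each step yields, after $2$ differentiations in total,
$$\int_{0}^{\infty} \frac{2}{\left(a^{2} + t^{2}\right)^{3}} \, dt = \frac{3 \pi}{8 a^{5}}.$$

Setting $a = \frac{5}{3}$:
$$I = \frac{729 \pi}{25000}.$$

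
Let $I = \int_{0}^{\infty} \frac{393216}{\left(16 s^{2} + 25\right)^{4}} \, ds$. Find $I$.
$\frac{3072 \pi}{15625}$

Recall the elementary integral
$$J(a) = \int_{0}^{\infty} \frac{6}{a^{2} + s^{2}} \, ds = \frac{3 \pi}{a}.$$

Differentiating under the integral sign with respect to $a$,
$$\frac{dJ}{da} = \int_{0}^{\infty} - \frac{12 a}{\left(a^{2} + s^{2}\right)^{2}} \, ds = - \frac{3 \pi}{a^{2}},$$
so $\int_{0}^{\infty} \frac{6}{\left(a^{2} + s^{2}\right)^{2}} \, ds = \frac{3 \pi}{2 a^{3}}$.

Repeating — each differentiation of $1/(s^2+a^2)^j$ produces $-2ja/(s^2+a^2)^{j+1}$ — and dividing through by $-2ja$ at each step yields, after $3$ differentiations in total,
$$\int_{0}^{\infty} \frac{6}{\left(a^{2} + s^{2}\right)^{4}} \, ds = \frac{15 \pi}{16 a^{7}}.$$

Setting $a = \frac{5}{4}$:
$$I = \frac{3072 \pi}{15625}.$$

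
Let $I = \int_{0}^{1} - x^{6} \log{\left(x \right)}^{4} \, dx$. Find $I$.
$- \frac{24}{16807}$

Start from the elementary integral
$$J(a) = \int_{0}^{1} - x^{a} \, dx = - \frac{1}{a + 1}.$$

Differentiating under the integral sign brings down a factor of $\ln x$:
$$\frac{dJ}{da} = \int_{0}^{1} - x^{a} \log{\left(x \right)} \, dx = \frac{1}{\left(a + 1\right)^{2}}.$$

Repeating $4$ times in total — each differentiation brings down another $\ln x$ — gives
$$\frac{d^{4}J}{da^{4}} = \int_{0}^{1} - x^{a} \log{\left(x \right)}^{4} \, dx = - \frac{24}{\left(a + 1\right)^{5}},$$
and the integrand here is exactly the target integrand, so $I = - \frac{24}{\left(a + 1\right)^{5}}$.

Setting $a = 6$:
$$I = - \frac{24}{16807}.$$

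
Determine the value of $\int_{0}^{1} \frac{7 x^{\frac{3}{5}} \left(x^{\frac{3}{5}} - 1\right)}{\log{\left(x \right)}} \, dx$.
$- \log{\left(\frac{2097152}{19487171} \right)}$

Consider the one-parameter family: let $I(a) = \int_{0}^{1} \frac{7 \left(x^{\frac{6}{5}} - x^{a}\right)}{\log{\left(x \right)}} \, dx$.

Since $\dfrac{\partial}{\partial a}\,x^{a} = x^{a} \ln x$, the $\ln x$ in the denominator cancels and
$$\frac{dI}{da} = \int_{0}^{1} -7 x^{a} \, dx = -7 \left[\frac{x^{a+1}}{a+1}\right]_0^1 = - \frac{7}{a + 1}.$$

Integrating with respect to $a$ gives $I(a) = - \log{\left(\frac{78125 \left(a + 1\right)^{7}}{19487171} \right)} + C$.

At $a = \frac{6}{5}$ the integrand is identically $0$, so $I(\frac{6}{5}) = 0$. The closed form gives $0$, hence $C = 0$.

Setting $a = \frac{3}{5}$:
$$I = - \log{\left(\frac{2097152}{19487171} \right)}.$$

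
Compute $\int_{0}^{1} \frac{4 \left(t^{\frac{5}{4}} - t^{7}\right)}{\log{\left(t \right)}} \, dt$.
$\log{\left(\frac{6561}{1048576} \right)}$

Introduce a parameter $a$ in the exponent: let $I(a) = \int_{0}^{1} \frac{4 \left(- t^{7} + t^{a}\right)}{\log{\left(t \right)}} \, dt$.

Since $\dfrac{\partial}{\partial a}\,t^{a} = t^{a} \ln t$, the $\ln t$ in the denominator cancels and
$$\frac{dI}{da} = \int_{0}^{1} 4 t^{a} \, dt = 4 \left[\frac{t^{a+1}}{a+1}\right]_0^1 = \frac{4}{a + 1}.$$

Integrating with respect to $a$ gives $I(a) = \log{\left(\frac{\left(a + 1\right)^{4}}{4096} \right)} + C$.

At $a = 7$ the integrand is identically $0$, so $I(7) = 0$. The closed form gives $0$, hence $C = 0$.

Setting $a = \frac{5}{4}$:
$$I = \log{\left(\frac{6561}{1048576} \right)}.$$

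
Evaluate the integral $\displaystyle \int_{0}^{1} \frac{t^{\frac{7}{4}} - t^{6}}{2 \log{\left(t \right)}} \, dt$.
$\log{\left(\frac{\sqrt{77}}{14} \right)}$

Replace the exponent $\frac{7}{4}$ by a parameter $a$: let $I(a) = \int_{0}^{1} \frac{- t^{6} + t^{a}}{2 \log{\left(t \right)}} \, dt$.

Since $\dfrac{\partial}{\partial a}\,t^{a} = t^{a} \ln t$, the $\ln t$ in the denominator cancels and
$$\frac{dI}{da} = \int_{0}^{1} \frac{1}{2} t^{a} \, dt = \frac{1}{2} \left[\frac{t^{a+1}}{a+1}\right]_0^1 = \frac{1}{2 \left(a + 1\right)}.$$

Integrating with respect to $a$ gives $I(a) = \frac{\log{\left(a + 1 \right)}}{2} - \frac{\log{\left(7 \right)}}{2} + C$.

At $a = 6$ the integrand is identically $0$, so $I(6) = 0$. The closed form gives $0$, hence $C = 0$.

Setting $a = \frac{7}{4}$:
$$I = \log{\left(\frac{\sqrt{77}}{14} \right)}.$$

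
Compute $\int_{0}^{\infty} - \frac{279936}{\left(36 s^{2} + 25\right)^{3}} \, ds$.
$- \frac{8748 \pi}{3125}$

Recall the elementary integral
$$J(a) = \int_{0}^{\infty} - \frac{6}{a^{2} + s^{2}} \, ds = - \frac{3 \pi}{a}.$$

Differentiating under the integral sign with respect to $a$,
$$\frac{dJ}{da} = \int_{0}^{\infty} \frac{12 a}{\left(a^{2} + s^{2}\right)^{2}} \, ds = \frac{3 \pi}{a^{2}},$$
so $\int_{0}^{\infty} - \frac{6}{\left(a^{2} + s^{2}\right)^{2}} \, ds = - \frac{3 \pi}{2 a^{3}}$.

Repeating — each differentiation of $1/(s^2+a^2)^j$ produces $-2ja/(s^2+a^2)^{j+1}$ — and dividing through by $-2ja$ at each step yields, after $2$ differentiations in total,
$$\int_{0}^{\infty} - \frac{6}{\left(a^{2} + s^{2}\right)^{3}} \, ds = - \frac{9 \pi}{8 a^{5}}.$$

Setting $a = \frac{5}{6}$:
$$I = - \frac{8748 \pi}{3125}.$$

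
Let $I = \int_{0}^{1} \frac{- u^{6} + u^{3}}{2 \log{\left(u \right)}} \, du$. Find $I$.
$- \frac{\log{\left(7 \right)}}{2} + \log{\left(2 \right)}$

Consider the one-parameter family: let $I(a) = \int_{0}^{1} \frac{u^{3} - u^{a}}{2 \log{\left(u \right)}} \, du$.

Since $\dfrac{\partial}{\partial a}\,u^{a} = u^{a} \ln u$, the $\ln u$ in the denominator cancels and
$$\frac{dI}{da} = \int_{0}^{1} - \frac{1}{2} u^{a} \, du = - \frac{1}{2} \left[\frac{u^{a+1}}{a+1}\right]_0^1 = - \frac{1}{2 a + 2}.$$

Integrating with respect to $a$ gives $I(a) = - \frac{\log{\left(a + 1 \right)}}{2} + \log{\left(2 \right)} + C$.

At $a = 3$ the integrand is identically $0$, so $I(3) = 0$. The closed form gives $0$, hence $C = 0$.

Setting $a = 6$:
$$I = - \frac{\log{\left(7 \right)}}{2} + \log{\left(2 \right)}.$$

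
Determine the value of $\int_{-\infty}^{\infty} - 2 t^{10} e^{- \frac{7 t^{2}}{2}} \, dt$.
$- \frac{270 \sqrt{14} \sqrt{\pi}}{16807}$

Start from the elementary integral
$$J(a) = \int_{-\infty}^{\infty} - 2 e^{- a t^{2}} \, dt = - \frac{2 \sqrt{\pi}}{\sqrt{a}}.$$

Differentiating under the integral sign brings down a factor of $(-t^2)$:
$$\frac{dJ}{da} = \int_{-\infty}^{\infty} 2 t^{2} e^{- a t^{2}} \, dt = \frac{\sqrt{\pi}}{a^{\frac{3}{2}}}.$$

Repeating $5$ times in total — each differentiation brings down another $(-t^2)$ — gives
$$\frac{d^{5}J}{da^{5}} = \int_{-\infty}^{\infty} 2 t^{10} e^{- a t^{2}} \, dt = \frac{945 \sqrt{\pi}}{16 a^{\frac{11}{2}}},$$
and the integrand here is $(-1)^{5}$ times the target integrand, so $I = (-1)^{5}\,\frac{d^{5}J}{da^{5}} = - \frac{945 \sqrt{\pi}}{16 a^{\frac{11}{2}}}$.

Setting $a = \frac{7}{2}$:
$$I = - \frac{270 \sqrt{14} \sqrt{\pi}}{16807}.$$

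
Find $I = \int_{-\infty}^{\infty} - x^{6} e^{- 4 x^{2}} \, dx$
$- \frac{15 \sqrt{\pi}}{1024}$

Consider the simpler parametrised integral
$$J(a) = \int_{-\infty}^{\infty} - e^{- a x^{2}} \, dx = - \frac{\sqrt{\pi}}{\sqrt{a}}.$$

Differentiating under the integral sign brings down a factor of $(-x^2)$:
$$\frac{dJ}{da} = \int_{-\infty}^{\infty} x^{2} e^{- a x^{2}} \, dx = \frac{\sqrt{\pi}}{2 a^{\frac{3}{2}}}.$$

Repeating $3$ times in total — each differentiation brings down another $(-x^2)$ — gives
$$\frac{d^{3}J}{da^{3}} = \int_{-\infty}^{\infty} x^{6} e^{- a x^{2}} \, dx = \frac{15 \sqrt{\pi}}{8 a^{\frac{7}{2}}},$$
and the integrand here is $(-1)^{3}$ times the target integrand, so $I = (-1)^{3}\,\frac{d^{3}J}{da^{3}} = - \frac{15 \sqrt{\pi}}{8 a^{\frac{7}{2}}}$.

Setting $a = 4$:
$$I = - \frac{15 \sqrt{\pi}}{1024}.$$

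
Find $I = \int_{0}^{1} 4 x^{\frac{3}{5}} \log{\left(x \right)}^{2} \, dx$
$\frac{125}{64}$

Consider the simpler parametrised integral
$$J(a) = \int_{0}^{1} 4 x^{a} \, dx = \frac{4}{a + 1}.$$

Differentiating under the integral sign brings down a factor of $\ln x$:
$$\frac{dJ}{da} = \int_{0}^{1} 4 x^{a} \log{\left(x \right)} \, dx = - \frac{4}{\left(a + 1\right)^{2}}.$$

Repeating twice in total — each differentiation brings down another $\ln x$ — gives
$$\frac{d^{2}J}{da^{2}} = \int_{0}^{1} 4 x^{a} \log{\left(x \right)}^{2} \, dx = \frac{8}{\left(a + 1\right)^{3}},$$
and the integrand here is exactly the target integrand, so $I = \frac{8}{\left(a + 1\right)^{3}}$.

Setting $a = \frac{3}{5}$:
$$I = \frac{125}{64}.$$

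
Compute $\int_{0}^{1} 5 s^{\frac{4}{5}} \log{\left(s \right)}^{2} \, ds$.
$\frac{1250}{729}$

Start from the elementary integral
$$J(a) = \int_{0}^{1} 5 s^{a} \, ds = \frac{5}{a + 1}.$$

Differentiating under the integral sign brings down a factor of $\ln s$:
$$\frac{dJ}{da} = \int_{0}^{1} 5 s^{a} \log{\left(s \right)} \, ds = - \frac{5}{\left(a + 1\right)^{2}}.$$

Repeating twice in total — each differentiation brings down another $\ln s$ — gives
$$\frac{d^{2}J}{da^{2}} = \int_{0}^{1} 5 s^{a} \log{\left(s \right)}^{2} \, ds = \frac{10}{\left(a + 1\right)^{3}},$$
and the integrand here is exactly the target integrand, so $I = \frac{10}{\left(a + 1\right)^{3}}$.

Setting $a = \frac{4}{5}$:
$$I = \frac{1250}{729}.$$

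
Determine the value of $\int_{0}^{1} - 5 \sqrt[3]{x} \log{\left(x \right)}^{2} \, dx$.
$- \frac{135}{32}$

Begin with the known integral
$$J(a) = \int_{0}^{1} - 5 x^{a} \, dx = - \frac{5}{a + 1}.$$

Differentiating under the integral sign brings down a factor of $\ln x$:
$$\frac{dJ}{da} = \int_{0}^{1} - 5 x^{a} \log{\left(x \right)} \, dx = \frac{5}{\left(a + 1\right)^{2}}.$$

Repeating twice in total — each differentiation brings down another $\ln x$ — gives
$$\frac{d^{2}J}{da^{2}} = \int_{0}^{1} - 5 x^{a} \log{\left(x \right)}^{2} \, dx = - \frac{10}{\left(a + 1\right)^{3}},$$
and the integrand here is exactly the target integrand, so $I = - \frac{10}{\left(a + 1\right)^{3}}$.

Setting $a = \frac{1}{3}$:
$$I = - \frac{135}{32}.$$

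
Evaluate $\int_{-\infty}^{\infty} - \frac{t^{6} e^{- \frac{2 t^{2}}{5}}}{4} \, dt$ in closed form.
$- \frac{1875 \sqrt{10} \sqrt{\pi}}{512}$

Consider the simpler parametrised integral
$$J(a) = \int_{-\infty}^{\infty} - \frac{e^{- a t^{2}}}{4} \, dt = - \frac{\sqrt{\pi}}{4 \sqrt{a}}.$$

Differentiating under the integral sign brings down a factor of $(-t^2)$:
$$\frac{dJ}{da} = \int_{-\infty}^{\infty} \frac{t^{2} e^{- a t^{2}}}{4} \, dt = \frac{\sqrt{\pi}}{8 a^{\frac{3}{2}}}.$$

Repeating $3$ times in total — each differentiation brings down another $(-t^2)$ — gives
$$\frac{d^{3}J}{da^{3}} = \int_{-\infty}^{\infty} \frac{t^{6} e^{- a t^{2}}}{4} \, dt = \frac{15 \sqrt{\pi}}{32 a^{\frac{7}{2}}},$$
and the integrand here is $(-1)^{3}$ times the target integrand, so $I = (-1)^{3}\,\frac{d^{3}J}{da^{3}} = - \frac{15 \sqrt{\pi}}{32 a^{\frac{7}{2}}}$.

Setting $a = \frac{2}{5}$:
$$I = - \frac{1875 \sqrt{10} \sqrt{\pi}}{512}.$$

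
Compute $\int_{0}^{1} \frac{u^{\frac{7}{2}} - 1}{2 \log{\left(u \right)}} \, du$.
$- \frac{\log{\left(2 \right)}}{2} + \log{\left(3 \right)}$

Consider the one-parameter family: let $I(a) = \int_{0}^{1} \frac{u^{a} - 1}{2 \log{\left(u \right)}} \, du$.

Since $\dfrac{\partial}{\partial a}\,u^{a} = u^{a} \ln u$, the $\ln u$ in the denominator cancels and
$$\frac{dI}{da} = \int_{0}^{1} \frac{1}{2} u^{a} \, du = \frac{1}{2} \left[\frac{u^{a+1}}{a+1}\right]_0^1 = \frac{1}{2 \left(a + 1\right)}.$$

Integrating with respect to $a$ gives $I(a) = \frac{\log{\left(a + 1 \right)}}{2} + C$.

At $a = 0$ the integrand is identically $0$, so $I(0) = 0$. The closed form gives $0$, hence $C = 0$.

Setting $a = \frac{7}{2}$:
$$I = - \frac{\log{\left(2 \right)}}{2} + \log{\left(3 \right)}.$$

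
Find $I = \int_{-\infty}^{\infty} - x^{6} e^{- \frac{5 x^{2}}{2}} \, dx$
$- \frac{3 \sqrt{10} \sqrt{\pi}}{125}$

Begin with the known integral
$$J(a) = \int_{-\infty}^{\infty} - e^{- a x^{2}} \, dx = - \frac{\sqrt{\pi}}{\sqrt{a}}.$$

Differentiating under the integral sign brings down a factor of $(-x^2)$:
$$\frac{dJ}{da} = \int_{-\infty}^{\infty} x^{2} e^{- a x^{2}} \, dx = \frac{\sqrt{\pi}}{2 a^{\frac{3}{2}}}.$$

Repeating $3$ times in total — each differentiation brings down another $(-x^2)$ — gives
$$\frac{d^{3}J}{da^{3}} = \int_{-\infty}^{\infty} x^{6} e^{- a x^{2}} \, dx = \frac{15 \sqrt{\pi}}{8 a^{\frac{7}{2}}},$$
and the integrand here is $(-1)^{3}$ times the target integrand, so $I = (-1)^{3}\,\frac{d^{3}J}{da^{3}} = - \frac{15 \sqrt{\pi}}{8 a^{\frac{7}{2}}}$.

Setting $a = \frac{5}{2}$:
$$I = - \frac{3 \sqrt{10} \sqrt{\pi}}{125}.$$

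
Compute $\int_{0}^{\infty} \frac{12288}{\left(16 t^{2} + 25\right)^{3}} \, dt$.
$\frac{576 \pi}{3125}$

Recall the elementary integral
$$J(a) = \int_{0}^{\infty} \frac{3}{a^{2} + t^{2}} \, dt = \frac{3 \pi}{2 a}.$$

Differentiating under the integral sign with respect to $a$,
$$\frac{dJ}{da} = \int_{0}^{\infty} - \frac{6 a}{\left(a^{2} + t^{2}\right)^{2}} \, dt = - \frac{3 \pi}{2 a^{2}},$$
so $\int_{0}^{\infty} \frac{3}{\left(a^{2} + t^{2}\right)^{2}} \, dt = \frac{3 \pi}{4 a^{3}}$.

Repeating — each differentiation of $1/(t^2+a^2)^j$ produces $-2ja/(t^2+a^2)^{j+1}$ — and dividing through by $-2ja$ at each step yields, after $2$ differentiations in total,
$$\int_{0}^{\infty} \frac{3}{\left(a^{2} + t^{2}\right)^{3}} \, dt = \frac{9 \pi}{16 a^{5}}.$$

Setting $a = \frac{5}{4}$:
$$I = \frac{576 \pi}{3125}.$$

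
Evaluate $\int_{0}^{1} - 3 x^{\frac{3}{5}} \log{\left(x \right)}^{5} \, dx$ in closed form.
$\frac{703125}{32768}$

Start from the elementary integral
$$J(a) = \int_{0}^{1} - 3 x^{a} \, dx = - \frac{3}{a + 1}.$$

Differentiating under the integral sign brings down a factor of $\ln x$:
$$\frac{dJ}{da} = \int_{0}^{1} - 3 x^{a} \log{\left(x \right)} \, dx = \frac{3}{\left(a + 1\right)^{2}}.$$

Repeating $5$ times in total — each differentiation brings down another $\ln x$ — gives
$$\frac{d^{5}J}{da^{5}} = \int_{0}^{1} - 3 x^{a} \log{\left(x \right)}^{5} \, dx = \frac{360}{\left(a + 1\right)^{6}},$$
and the integrand here is exactly the target integrand, so $I = \frac{360}{\left(a + 1\right)^{6}}$.

Setting $a = \frac{3}{5}$:
$$I = \frac{703125}{32768}.$$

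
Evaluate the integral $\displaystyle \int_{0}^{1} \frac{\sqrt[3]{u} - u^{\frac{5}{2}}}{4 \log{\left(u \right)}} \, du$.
$\log{\left(\frac{42^{\frac{3}{4}}}{21} \right)}$

Introduce a parameter $a$ in the exponent: let $I(a) = \int_{0}^{1} \frac{- u^{\frac{5}{2}} + u^{a}}{4 \log{\left(u \right)}} \, du$.

Since $\dfrac{\partial}{\partial a}\,u^{a} = u^{a} \ln u$, the $\ln u$ in the denominator cancels and
$$\frac{dI}{da} = \int_{0}^{1} \frac{1}{4} u^{a} \, du = \frac{1}{4} \left[\frac{u^{a+1}}{a+1}\right]_0^1 = \frac{1}{4 \left(a + 1\right)}.$$

Integrating with respect to $a$ gives $I(a) = \frac{\log{\left(a + 1 \right)}}{4} - \frac{\log{\left(7 \right)}}{4} + \frac{\log{\left(2 \right)}}{4} + C$.

At $a = \frac{5}{2}$ the integrand is identically $0$, so $I(\frac{5}{2}) = 0$. The closed form gives $0$, hence $C = 0$.

Setting $a = \frac{1}{3}$:
$$I = \log{\left(\frac{42^{\frac{3}{4}}}{21} \right)}.$$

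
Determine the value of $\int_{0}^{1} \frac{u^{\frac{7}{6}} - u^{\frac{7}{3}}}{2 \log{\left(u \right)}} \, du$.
$- \log{\left(10 \right)} + \frac{\log{\left(65 \right)}}{2}$

Consider the one-parameter family: let $I(a) = \int_{0}^{1} \frac{- u^{\frac{7}{3}} + u^{a}}{2 \log{\left(u \right)}} \, du$.

Since $\dfrac{\partial}{\partial a}\,u^{a} = u^{a} \ln u$, the $\ln u$ in the denominator cancels and
$$\frac{dI}{da} = \int_{0}^{1} \frac{1}{2} u^{a} \, du = \frac{1}{2} \left[\frac{u^{a+1}}{a+1}\right]_0^1 = \frac{1}{2 \left(a + 1\right)}.$$

Integrating with respect to $a$ gives $I(a) = \log{\left(\frac{\sqrt{30} \sqrt{a + 1}}{10} \right)} + C$.

At $a = \frac{7}{3}$ the integrand is identically $0$, so $I(\frac{7}{3}) = 0$. The closed form gives $0$, hence $C = 0$.

Setting $a = \frac{7}{6}$:
$$I = - \log{\left(10 \right)} + \frac{\log{\left(65 \right)}}{2}.$$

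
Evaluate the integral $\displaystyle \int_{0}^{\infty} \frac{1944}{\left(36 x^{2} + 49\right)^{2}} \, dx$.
$\frac{81 \pi}{343}$

Recall the elementary integral
$$J(a) = \int_{0}^{\infty} \frac{3}{2 \left(a^{2} + x^{2}\right)} \, dx = \frac{3 \pi}{4 a}.$$

Differentiating under the integral sign with respect to $a$,
$$\frac{dJ}{da} = \int_{0}^{\infty} - \frac{3 a}{\left(a^{2} + x^{2}\right)^{2}} \, dx = - \frac{3 \pi}{4 a^{2}},$$
so $\int_{0}^{\infty} \frac{3}{2 \left(a^{2} + x^{2}\right)^{2}} \, dx = \frac{3 \pi}{8 a^{3}}$.

Setting $a = \frac{7}{6}$:
$$I = \frac{81 \pi}{343}.$$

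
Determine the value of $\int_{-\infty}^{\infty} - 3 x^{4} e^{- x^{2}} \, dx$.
$- \frac{9 \sqrt{\pi}}{4}$

Begin with the known integral
$$J(a) = \int_{-\infty}^{\infty} - 3 e^{- a x^{2}} \, dx = - \frac{3 \sqrt{\pi}}{\sqrt{a}}.$$

Differentiating under the integral sign brings down a factor of $(-x^2)$:
$$\frac{dJ}{da} = \int_{-\infty}^{\infty} 3 x^{2} e^{- a x^{2}} \, dx = \frac{3 \sqrt{\pi}}{2 a^{\frac{3}{2}}}.$$

Repeating twice in total — each differentiation brings down another $(-x^2)$ — gives
$$\frac{d^{2}J}{da^{2}} = \int_{-\infty}^{\infty} - 3 x^{4} e^{- a x^{2}} \, dx = - \frac{9 \sqrt{\pi}}{4 a^{\frac{5}{2}}},$$
and the integrand here is exactly the target integrand, so $I = - \frac{9 \sqrt{\pi}}{4 a^{\frac{5}{2}}}$.

Setting $a = 1$:
$$I = - \frac{9 \sqrt{\pi}}{4}.$$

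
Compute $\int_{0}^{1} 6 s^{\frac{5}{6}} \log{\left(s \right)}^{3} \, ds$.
$- \frac{46656}{14641}$

Start from the elementary integral
$$J(a) = \int_{0}^{1} 6 s^{a} \, ds = \frac{6}{a + 1}.$$

Differentiating under the integral sign brings down a factor of $\ln s$:
$$\frac{dJ}{da} = \int_{0}^{1} 6 s^{a} \log{\left(s \right)} \, ds = - \frac{6}{\left(a + 1\right)^{2}}.$$

Repeating $3$ times in total — each differentiation brings down another $\ln s$ — gives
$$\frac{d^{3}J}{da^{3}} = \int_{0}^{1} 6 s^{a} \log{\left(s \right)}^{3} \, ds = - \frac{36}{\left(a + 1\right)^{4}},$$
and the integrand here is exactly the target integrand, so $I = - \frac{36}{\left(a + 1\right)^{4}}$.

Setting $a = \frac{5}{6}$:
$$I = - \frac{46656}{14641}.$$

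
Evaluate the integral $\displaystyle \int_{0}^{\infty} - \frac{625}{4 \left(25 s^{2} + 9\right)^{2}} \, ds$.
$- \frac{125 \pi}{432}$

Start from the standard arctangent integral
$$J(a) = \int_{0}^{\infty} - \frac{1}{4 \left(a^{2} + s^{2}\right)} \, ds = - \frac{\pi}{8 a}.$$

Differentiating under the integral sign with respect to $a$,
$$\frac{dJ}{da} = \int_{0}^{\infty} \frac{a}{2 \left(a^{2} + s^{2}\right)^{2}} \, ds = \frac{\pi}{8 a^{2}},$$
so $\int_{0}^{\infty} - \frac{1}{4 \left(a^{2} + s^{2}\right)^{2}} \, ds = - \frac{\pi}{16 a^{3}}$.

Setting $a = \frac{3}{5}$:
$$I = - \frac{125 \pi}{432}.$$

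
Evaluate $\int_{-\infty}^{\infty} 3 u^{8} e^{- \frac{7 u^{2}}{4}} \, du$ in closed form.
$\frac{1440 \sqrt{7} \sqrt{\pi}}{2401}$

Consider the simpler parametrised integral
$$J(a) = \int_{-\infty}^{\infty} 3 e^{- a u^{2}} \, du = \frac{3 \sqrt{\pi}}{\sqrt{a}}.$$

Differentiating under the integral sign brings down a factor of $(-u^2)$:
$$\frac{dJ}{da} = \int_{-\infty}^{\infty} - 3 u^{2} e^{- a u^{2}} \, du = - \frac{3 \sqrt{\pi}}{2 a^{\frac{3}{2}}}.$$

Repeating $4$ times in total — each differentiation brings down another $(-u^2)$ — gives
$$\frac{d^{4}J}{da^{4}} = \int_{-\infty}^{\infty} 3 u^{8} e^{- a u^{2}} \, du = \frac{315 \sqrt{\pi}}{16 a^{\frac{9}{2}}},$$
and the integrand here is exactly the target integrand, so $I = \frac{315 \sqrt{\pi}}{16 a^{\frac{9}{2}}}$.

Setting $a = \frac{7}{4}$:
$$I = \frac{1440 \sqrt{7} \sqrt{\pi}}{2401}.$$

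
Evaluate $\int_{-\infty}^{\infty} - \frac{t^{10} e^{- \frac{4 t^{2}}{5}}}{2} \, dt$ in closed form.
$- \frac{2953125 \sqrt{5} \sqrt{\pi}}{131072}$

Start from the elementary integral
$$J(a) = \int_{-\infty}^{\infty} - \frac{e^{- a t^{2}}}{2} \, dt = - \frac{\sqrt{\pi}}{2 \sqrt{a}}.$$

Differentiating under the integral sign brings down a factor of $(-t^2)$:
$$\frac{dJ}{da} = \int_{-\infty}^{\infty} \frac{t^{2} e^{- a t^{2}}}{2} \, dt = \frac{\sqrt{\pi}}{4 a^{\frac{3}{2}}}.$$

Repeating $5$ times in total — each differentiation brings down another $(-t^2)$ — gives
$$\frac{d^{5}J}{da^{5}} = \int_{-\infty}^{\infty} \frac{t^{10} e^{- a t^{2}}}{2} \, dt = \frac{945 \sqrt{\pi}}{64 a^{\frac{11}{2}}},$$
and the integrand here is $(-1)^{5}$ times the target integrand, so $I = (-1)^{5}\,\frac{d^{5}J}{da^{5}} = - \frac{945 \sqrt{\pi}}{64 a^{\frac{11}{2}}}$.

Setting $a = \frac{4}{5}$:
$$I = - \frac{2953125 \sqrt{5} \sqrt{\pi}}{131072}.$$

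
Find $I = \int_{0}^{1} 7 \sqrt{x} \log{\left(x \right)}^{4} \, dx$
$\frac{1792}{81}$

Start from the elementary integral
$$J(a) = \int_{0}^{1} 7 x^{a} \, dx = \frac{7}{a + 1}.$$

Differentiating under the integral sign brings down a factor of $\ln x$:
$$\frac{dJ}{da} = \int_{0}^{1} 7 x^{a} \log{\left(x \right)} \, dx = - \frac{7}{\left(a + 1\right)^{2}}.$$

Repeating $4$ times in total — each differentiation brings down another $\ln x$ — gives
$$\frac{d^{4}J}{da^{4}} = \int_{0}^{1} 7 x^{a} \log{\left(x \right)}^{4} \, dx = \frac{168}{\left(a + 1\right)^{5}},$$
and the integrand here is exactly the target integrand, so $I = \frac{168}{\left(a + 1\right)^{5}}$.

Setting $a = \frac{1}{2}$:
$$I = \frac{1792}{81}.$$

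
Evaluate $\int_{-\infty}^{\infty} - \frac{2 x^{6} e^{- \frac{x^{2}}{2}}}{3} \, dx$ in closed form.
$- 10 \sqrt{2} \sqrt{\pi}$

Consider the simpler parametrised integral
$$J(a) = \int_{-\infty}^{\infty} - \frac{2 e^{- a x^{2}}}{3} \, dx = - \frac{2 \sqrt{\pi}}{3 \sqrt{a}}.$$

Differentiating under the integral sign brings down a factor of $(-x^2)$:
$$\frac{dJ}{da} = \int_{-\infty}^{\infty} \frac{2 x^{2} e^{- a x^{2}}}{3} \, dx = \frac{\sqrt{\pi}}{3 a^{\frac{3}{2}}}.$$

Repeating $3$ times in total — each differentiation brings down another $(-x^2)$ — gives
$$\frac{d^{3}J}{da^{3}} = \int_{-\infty}^{\infty} \frac{2 x^{6} e^{- a x^{2}}}{3} \, dx = \frac{5 \sqrt{\pi}}{4 a^{\frac{7}{2}}},$$
and the integrand here is $(-1)^{3}$ times the target integrand, so $I = (-1)^{3}\,\frac{d^{3}J}{da^{3}} = - \frac{5 \sqrt{\pi}}{4 a^{\frac{7}{2}}}$.

Setting $a = \frac{1}{2}$:
$$I = - 10 \sqrt{2} \sqrt{\pi}.$$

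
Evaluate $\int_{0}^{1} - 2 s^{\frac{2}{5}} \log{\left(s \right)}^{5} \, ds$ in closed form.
$\frac{3750000}{117649}$

Begin with the known integral
$$J(a) = \int_{0}^{1} - 2 s^{a} \, ds = - \frac{2}{a + 1}.$$

Differentiating under the integral sign brings down a factor of $\ln s$:
$$\frac{dJ}{da} = \int_{0}^{1} - 2 s^{a} \log{\left(s \right)} \, ds = \frac{2}{\left(a + 1\right)^{2}}.$$

Repeating $5$ times in total — each differentiation brings down another $\ln s$ — gives
$$\frac{d^{5}J}{da^{5}} = \int_{0}^{1} - 2 s^{a} \log{\left(s \right)}^{5} \, ds = \frac{240}{\left(a + 1\right)^{6}},$$
and the integrand here is exactly the target integrand, so $I = \frac{240}{\left(a + 1\right)^{6}}$.

Setting $a = \frac{2}{5}$:
$$I = \frac{3750000}{117649}.$$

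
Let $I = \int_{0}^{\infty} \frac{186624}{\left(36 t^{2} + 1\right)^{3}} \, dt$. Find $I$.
$5832 \pi$

Recall the elementary integral
$$J(a) = \int_{0}^{\infty} \frac{4}{a^{2} + t^{2}} \, dt = \frac{2 \pi}{a}.$$

Differentiating under the integral sign with respect to $a$,
$$\frac{dJ}{da} = \int_{0}^{\infty} - \frac{8 a}{\left(a^{2} + t^{2}\right)^{2}} \, dt = - \frac{2 \pi}{a^{2}},$$
so $\int_{0}^{\infty} \frac{4}{\left(a^{2} + t^{2}\right)^{2}} \, dt = \frac{\pi}{a^{3}}$.

Repeating — each differentiation of $1/(t^2+a^2)^j$ produces $-2ja/(t^2+a^2)^{j+1}$ — and dividing through by $-2ja$ at each step yields, after $2$ differentiations in total,
$$\int_{0}^{\infty} \frac{4}{\left(a^{2} + t^{2}\right)^{3}} \, dt = \frac{3 \pi}{4 a^{5}}.$$

Setting $a = \frac{1}{6}$:
$$I = 5832 \pi.$$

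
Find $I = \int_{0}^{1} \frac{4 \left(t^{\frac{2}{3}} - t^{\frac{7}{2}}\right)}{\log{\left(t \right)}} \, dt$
$\log{\left(\frac{10000}{531441} \right)}$

Replace the exponent $\frac{2}{3}$ by a parameter $a$: let $I(a) = \int_{0}^{1} \frac{4 \left(- t^{\frac{7}{2}} + t^{a}\right)}{\log{\left(t \right)}} \, dt$.

Since $\dfrac{\partial}{\partial a}\,t^{a} = t^{a} \ln t$, the $\ln t$ in the denominator cancels and
$$\frac{dI}{da} = \int_{0}^{1} 4 t^{a} \, dt = 4 \left[\frac{t^{a+1}}{a+1}\right]_0^1 = \frac{4}{a + 1}.$$

Integrating with respect to $a$ gives $I(a) = \log{\left(\frac{16 \left(a + 1\right)^{4}}{6561} \right)} + C$.

At $a = \frac{7}{2}$ the integrand is identically $0$, so $I(\frac{7}{2}) = 0$. The closed form gives $0$, hence $C = 0$.

Setting $a = \frac{2}{3}$:
$$I = \log{\left(\frac{10000}{531441} \right)}.$$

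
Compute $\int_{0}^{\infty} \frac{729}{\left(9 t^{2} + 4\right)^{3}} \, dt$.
$\frac{729 \pi}{512}$

Recall the elementary integral
$$J(a) = \int_{0}^{\infty} \frac{1}{a^{2} + t^{2}} \, dt = \frac{\pi}{2 a}.$$

Differentiating under the integral sign with respect to $a$,
$$\frac{dJ}{da} = \int_{0}^{\infty} - \frac{2 a}{\left(a^{2} + t^{2}\right)^{2}} \, dt = - \frac{\pi}{2 a^{2}},$$
so $\int_{0}^{\infty} \frac{1}{\left(a^{2} + t^{2}\right)^{2}} \, dt = \frac{\pi}{4 a^{3}}$.

Repeating — each differentiation of $1/(t^2+a^2)^j$ produces $-2ja/(t^2+a^2)^{j+1}$ — and dividing through by $-2ja$ at each step yields, after $2$ differentiations in total,
$$\int_{0}^{\infty} \frac{1}{\left(a^{2} + t^{2}\right)^{3}} \, dt = \frac{3 \pi}{16 a^{5}}.$$

Setting $a = \frac{2}{3}$:
$$I = \frac{729 \pi}{512}.$$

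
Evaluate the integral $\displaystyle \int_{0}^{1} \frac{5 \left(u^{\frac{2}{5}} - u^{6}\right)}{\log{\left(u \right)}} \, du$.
$- \log{\left(3125 \right)}$

Introduce a parameter $a$ in the exponent: let $I(a) = \int_{0}^{1} \frac{5 \left(- u^{6} + u^{a}\right)}{\log{\left(u \right)}} \, du$.

Since $\dfrac{\partial}{\partial a}\,u^{a} = u^{a} \ln u$, the $\ln u$ in the denominator cancels and
$$\frac{dI}{da} = \int_{0}^{1} 5 u^{a} \, du = 5 \left[\frac{u^{a+1}}{a+1}\right]_0^1 = \frac{5}{a + 1}.$$

Integrating with respect to $a$ gives $I(a) = \log{\left(\frac{\left(a + 1\right)^{5}}{16807} \right)} + C$.

At $a = 6$ the integrand is identically $0$, so $I(6) = 0$. The closed form gives $0$, hence $C = 0$.

Setting $a = \frac{2}{5}$:
$$I = - \log{\left(3125 \right)}.$$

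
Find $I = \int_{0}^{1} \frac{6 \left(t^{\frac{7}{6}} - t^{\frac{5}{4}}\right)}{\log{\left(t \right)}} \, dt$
$- \log{\left(\frac{387420489}{308915776} \right)}$

Replace the exponent $\frac{5}{4}$ by a parameter $a$: let $I(a) = \int_{0}^{1} \frac{6 \left(t^{\frac{7}{6}} - t^{a}\right)}{\log{\left(t \right)}} \, dt$.

Since $\dfrac{\partial}{\partial a}\,t^{a} = t^{a} \ln t$, the $\ln t$ in the denominator cancels and
$$\frac{dI}{da} = \int_{0}^{1} -6 t^{a} \, dt = -6 \left[\frac{t^{a+1}}{a+1}\right]_0^1 = - \frac{6}{a + 1}.$$

Integrating with respect to $a$ gives $I(a) = - \log{\left(\frac{46656 \left(a + 1\right)^{6}}{4826809} \right)} + C$.

At $a = \frac{7}{6}$ the integrand is identically $0$, so $I(\frac{7}{6}) = 0$. The closed form gives $0$, hence $C = 0$.

Setting $a = \frac{5}{4}$:
$$I = - \log{\left(\frac{387420489}{308915776} \right)}.$$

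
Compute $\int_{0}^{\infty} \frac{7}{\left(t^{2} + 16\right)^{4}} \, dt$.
$\frac{35 \pi}{524288}$

Recall the elementary integral
$$J(a) = \int_{0}^{\infty} \frac{7}{a^{2} + t^{2}} \, dt = \frac{7 \pi}{2 a}.$$

Differentiating under the integral sign with respect to $a$,
$$\frac{dJ}{da} = \int_{0}^{\infty} - \frac{14 a}{\left(a^{2} + t^{2}\right)^{2}} \, dt = - \frac{7 \pi}{2 a^{2}},$$
so $\int_{0}^{\infty} \frac{7}{\left(a^{2} + t^{2}\right)^{2}} \, dt = \frac{7 \pi}{4 a^{3}}$.

Repeating — each differentiation of $1/(t^2+a^2)^j$ produces $-2ja/(t^2+a^2)^{j+1}$ — and dividing through by $-2ja$ at each step yields, after $3$ differentiations in total,
$$\int_{0}^{\infty} \frac{7}{\left(a^{2} + t^{2}\right)^{4}} \, dt = \frac{35 \pi}{32 a^{7}}.$$

Setting $a = 4$:
$$I = \frac{35 \pi}{524288}.$$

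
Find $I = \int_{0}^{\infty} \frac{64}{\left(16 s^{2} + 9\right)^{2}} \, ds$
$\frac{4 \pi}{27}$

Recall the elementary integral
$$J(a) = \int_{0}^{\infty} \frac{1}{4 \left(a^{2} + s^{2}\right)} \, ds = \frac{\pi}{8 a}.$$

Differentiating under the integral sign with respect to $a$,
$$\frac{dJ}{da} = \int_{0}^{\infty} - \frac{a}{2 \left(a^{2} + s^{2}\right)^{2}} \, ds = - \frac{\pi}{8 a^{2}},$$
so $\int_{0}^{\infty} \frac{1}{4 \left(a^{2} + s^{2}\right)^{2}} \, ds = \frac{\pi}{16 a^{3}}$.

Setting $a = \frac{3}{4}$:
$$I = \frac{4 \pi}{27}.$$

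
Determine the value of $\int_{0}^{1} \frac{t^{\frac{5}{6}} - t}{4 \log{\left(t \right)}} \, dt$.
$- \frac{\log{\left(6 \right)}}{4} - \frac{\log{\left(2 \right)}}{4} + \frac{\log{\left(11 \right)}}{4}$

Introduce a parameter $a$ in the exponent: let $I(a) = \int_{0}^{1} \frac{- t + t^{a}}{4 \log{\left(t \right)}} \, dt$.

Since $\dfrac{\partial}{\partial a}\,t^{a} = t^{a} \ln t$, the $\ln t$ in the denominator cancels and
$$\frac{dI}{da} = \int_{0}^{1} \frac{1}{4} t^{a} \, dt = \frac{1}{4} \left[\frac{t^{a+1}}{a+1}\right]_0^1 = \frac{1}{4 \left(a + 1\right)}.$$

Integrating with respect to $a$ gives $I(a) = \frac{\log{\left(a + 1 \right)}}{4} - \frac{\log{\left(2 \right)}}{4} + C$.

At $a = 1$ the integrand is identically $0$, so $I(1) = 0$. The closed form gives $0$, hence $C = 0$.

Setting $a = \frac{5}{6}$:
$$I = - \frac{\log{\left(6 \right)}}{4} - \frac{\log{\left(2 \right)}}{4} + \frac{\log{\left(11 \right)}}{4}.$$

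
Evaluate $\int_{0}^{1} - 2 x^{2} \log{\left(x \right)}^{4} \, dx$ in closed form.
$- \frac{16}{81}$

Start from the elementary integral
$$J(a) = \int_{0}^{1} - 2 x^{a} \, dx = - \frac{2}{a + 1}.$$

Differentiating under the integral sign brings down a factor of $\ln x$:
$$\frac{dJ}{da} = \int_{0}^{1} - 2 x^{a} \log{\left(x \right)} \, dx = \frac{2}{\left(a + 1\right)^{2}}.$$

Repeating $4$ times in total — each differentiation brings down another $\ln x$ — gives
$$\frac{d^{4}J}{da^{4}} = \int_{0}^{1} - 2 x^{a} \log{\left(x \right)}^{4} \, dx = - \frac{48}{\left(a + 1\right)^{5}},$$
and the integrand here is exactly the target integrand, so $I = - \frac{48}{\left(a + 1\right)^{5}}$.

Setting $a = 2$:
$$I = - \frac{16}{81}.$$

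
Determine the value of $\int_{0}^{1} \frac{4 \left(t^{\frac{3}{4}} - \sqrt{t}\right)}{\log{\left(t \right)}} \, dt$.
$- \log{\left(\frac{1296}{2401} \right)}$

Consider the one-parameter family: let $I(a) = \int_{0}^{1} \frac{4 \left(t^{\frac{3}{4}} - t^{a}\right)}{\log{\left(t \right)}} \, dt$.

Since $\dfrac{\partial}{\partial a}\,t^{a} = t^{a} \ln t$, the $\ln t$ in the denominator cancels and
$$\frac{dI}{da} = \int_{0}^{1} -4 t^{a} \, dt = -4 \left[\frac{t^{a+1}}{a+1}\right]_0^1 = - \frac{4}{a + 1}.$$

Integrating with respect to $a$ gives $I(a) = - \log{\left(\frac{256 \left(a + 1\right)^{4}}{2401} \right)} + C$.

At $a = \frac{3}{4}$ the integrand is identically $0$, so $I(\frac{3}{4}) = 0$. The closed form gives $0$, hence $C = 0$.

Setting $a = \frac{1}{2}$:
$$I = - \log{\left(\frac{1296}{2401} \right)}.$$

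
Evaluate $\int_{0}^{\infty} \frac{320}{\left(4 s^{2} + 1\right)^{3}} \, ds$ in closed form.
$30 \pi$

Recall the elementary integral
$$J(a) = \int_{0}^{\infty} \frac{5}{a^{2} + s^{2}} \, ds = \frac{5 \pi}{2 a}.$$

Differentiating under the integral sign with respect to $a$,
$$\frac{dJ}{da} = \int_{0}^{\infty} - \frac{10 a}{\left(a^{2} + s^{2}\right)^{2}} \, ds = - \frac{5 \pi}{2 a^{2}},$$
so $\int_{0}^{\infty} \frac{5}{\left(a^{2} + s^{2}\right)^{2}} \, ds = \frac{5 \pi}{4 a^{3}}$.

Repeating — each differentiation of $1/(s^2+a^2)^j$ produces $-2ja/(s^2+a^2)^{j+1}$ — and dividing through by $-2ja$ at each step yields, after $2$ differentiations in total,
$$\int_{0}^{\infty} \frac{5}{\left(a^{2} + s^{2}\right)^{3}} \, ds = \frac{15 \pi}{16 a^{5}}.$$

Setting $a = \frac{1}{2}$:
$$I = 30 \pi.$$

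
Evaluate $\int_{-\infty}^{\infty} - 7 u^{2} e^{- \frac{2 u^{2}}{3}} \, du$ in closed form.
$- \frac{21 \sqrt{6} \sqrt{\pi}}{8}$

Start from the elementary integral
$$J(a) = \int_{-\infty}^{\infty} - 7 e^{- a u^{2}} \, du = - \frac{7 \sqrt{\pi}}{\sqrt{a}}.$$

Differentiating under the integral sign brings down a factor of $(-u^2)$:
$$\frac{dJ}{da} = \int_{-\infty}^{\infty} 7 u^{2} e^{- a u^{2}} \, du = \frac{7 \sqrt{\pi}}{2 a^{\frac{3}{2}}}.$$

The integral on the left is $-I$, so $I = - \frac{7 \sqrt{\pi}}{2 a^{\frac{3}{2}}}$.

Setting $a = \frac{2}{3}$:
$$I = - \frac{21 \sqrt{6} \sqrt{\pi}}{8}.$$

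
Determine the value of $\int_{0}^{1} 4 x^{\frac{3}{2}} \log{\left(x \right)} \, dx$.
$- \frac{16}{25}$

Begin with the known integral
$$J(a) = \int_{0}^{1} 4 x^{a} \, dx = \frac{4}{a + 1}.$$

Differentiating under the integral sign brings down a factor of $\ln x$:
$$\frac{dJ}{da} = \int_{0}^{1} 4 x^{a} \log{\left(x \right)} \, dx = - \frac{4}{\left(a + 1\right)^{2}}.$$

The integral on the left is $I$, so $I = - \frac{4}{\left(a + 1\right)^{2}}$.

Setting $a = \frac{3}{2}$:
$$I = - \frac{16}{25}.$$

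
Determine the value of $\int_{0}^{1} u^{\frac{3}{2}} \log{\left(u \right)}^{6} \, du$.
$\frac{18432}{15625}$

Consider the simpler parametrised integral
$$J(a) = \int_{0}^{1} u^{a} \, du = \frac{1}{a + 1}.$$

Differentiating under the integral sign brings down a factor of $\ln u$:
$$\frac{dJ}{da} = \int_{0}^{1} u^{a} \log{\left(u \right)} \, du = - \frac{1}{\left(a + 1\right)^{2}}.$$

Repeating $6$ times in total — each differentiation brings down another $\ln u$ — gives
$$\frac{d^{6}J}{da^{6}} = \int_{0}^{1} u^{a} \log{\left(u \right)}^{6} \, du = \frac{720}{\left(a + 1\right)^{7}},$$
and the integrand here is exactly the target integrand, so $I = \frac{720}{\left(a + 1\right)^{7}}$.

Setting $a = \frac{3}{2}$:
$$I = \frac{18432}{15625}.$$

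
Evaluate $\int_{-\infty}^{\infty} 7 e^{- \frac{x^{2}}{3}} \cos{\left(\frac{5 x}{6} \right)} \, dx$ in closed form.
$\frac{7 \sqrt{3} \sqrt{\pi}}{e^{\frac{25}{48}}}$

Let $b$ denote the cosine frequency and define $I(b) = \int_{-\infty}^{\infty} 7 e^{- \frac{x^{2}}{3}} \cos{\left(b x \right)} \, dx$.

Differentiating under the integral sign,
$$I'(b) = \int_{-\infty}^{\infty} - 7 x e^{- \frac{x^{2}}{3}} \sin{\left(b x \right)} \, dx.$$

Integrate $\int_{-\infty}^{\infty} x \sin(b x)\, e^{- \frac{x^{2}}{3}}\, dx$ by parts with $u = \sin(b x)$ and $dv = x\, e^{- \frac{x^{2}}{3}}\, dx$, giving $v = - \frac{3 e^{- \frac{x^{2}}{3}}}{2}$. The boundary term vanishes and
$$\int_{-\infty}^{\infty} x \sin(b x)\, e^{- \frac{x^{2}}{3}}\, dx = \frac{3 b}{2} \int_{-\infty}^{\infty} \cos(b x)\, e^{- \frac{x^{2}}{3}}\, dx,$$
so $I'(b) = - \frac{3 b}{2}\, I(b)$.

This is a separable first-order ODE; solving with the initial condition $I(0) = \int_{-\infty}^{\infty} 7 e^{- \frac{x^{2}}{3}}\,dx = 7 \sqrt{3} \sqrt{\pi}$ gives
$$I(b) = 7 \sqrt{3} \sqrt{\pi} e^{- \frac{3 b^{2}}{4}}.$$

Setting $b = \frac{5}{6}$:
$$I = \frac{7 \sqrt{3} \sqrt{\pi}}{e^{\frac{25}{48}}}.$$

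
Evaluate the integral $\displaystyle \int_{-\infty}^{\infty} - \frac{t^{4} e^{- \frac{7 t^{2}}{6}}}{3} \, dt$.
$- \frac{9 \sqrt{42} \sqrt{\pi}}{343}$

Consider the simpler parametrised integral
$$J(a) = \int_{-\infty}^{\infty} - \frac{e^{- a t^{2}}}{3} \, dt = - \frac{\sqrt{\pi}}{3 \sqrt{a}}.$$

Differentiating under the integral sign brings down a factor of $(-t^2)$:
$$\frac{dJ}{da} = \int_{-\infty}^{\infty} \frac{t^{2} e^{- a t^{2}}}{3} \, dt = \frac{\sqrt{\pi}}{6 a^{\frac{3}{2}}}.$$

Repeating twice in total — each differentiation brings down another $(-t^2)$ — gives
$$\frac{d^{2}J}{da^{2}} = \int_{-\infty}^{\infty} - \frac{t^{4} e^{- a t^{2}}}{3} \, dt = - \frac{\sqrt{\pi}}{4 a^{\frac{5}{2}}},$$
and the integrand here is exactly the target integrand, so $I = - \frac{\sqrt{\pi}}{4 a^{\frac{5}{2}}}$.

Setting $a = \frac{7}{6}$:
$$I = - \frac{9 \sqrt{42} \sqrt{\pi}}{343}.$$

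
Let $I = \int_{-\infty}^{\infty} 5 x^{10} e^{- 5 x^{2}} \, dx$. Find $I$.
$\frac{189 \sqrt{5} \sqrt{\pi}}{20000}$

Begin with the known integral
$$J(a) = \int_{-\infty}^{\infty} 5 e^{- a x^{2}} \, dx = \frac{5 \sqrt{\pi}}{\sqrt{a}}.$$

Differentiating under the integral sign brings down a factor of $(-x^2)$:
$$\frac{dJ}{da} = \int_{-\infty}^{\infty} - 5 x^{2} e^{- a x^{2}} \, dx = - \frac{5 \sqrt{\pi}}{2 a^{\frac{3}{2}}}.$$

Repeating $5$ times in total — each differentiation brings down another $(-x^2)$ — gives
$$\frac{d^{5}J}{da^{5}} = \int_{-\infty}^{\infty} - 5 x^{10} e^{- a x^{2}} \, dx = - \frac{4725 \sqrt{\pi}}{32 a^{\frac{11}{2}}},$$
and the integrand here is $(-1)^{5}$ times the target integrand, so $I = (-1)^{5}\,\frac{d^{5}J}{da^{5}} = \frac{4725 \sqrt{\pi}}{32 a^{\frac{11}{2}}}$.

Setting $a = 5$:
$$I = \frac{189 \sqrt{5} \sqrt{\pi}}{20000}.$$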